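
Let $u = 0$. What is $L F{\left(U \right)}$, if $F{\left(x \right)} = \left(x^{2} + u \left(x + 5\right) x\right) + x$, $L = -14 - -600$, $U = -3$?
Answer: $3516$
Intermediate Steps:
$L = 586$ ($L = -14 + 600 = 586$)
$F{\left(x \right)} = x + x^{2}$ ($F{\left(x \right)} = \left(x^{2} + 0 \left(x + 5\right) x\right) + x = \left(x^{2} + 0 \left(5 + x\right) x\right) + x = \left(x^{2} + 0 x\right) + x = \left(x^{2} + 0\right) + x = x^{2} + x = x + x^{2}$)
$L F{\left(U \right)} = 586 \left(- 3 \left(1 - 3\right)\right) = 586 \left(\left(-3\right) \left(-2\right)\right) = 586 \cdot 6 = 3516$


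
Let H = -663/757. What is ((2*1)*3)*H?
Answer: -3978/757 ≈ -5.2550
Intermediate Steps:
H = -663/757 (H = -663*1/757 = -663/757 ≈ -0.87583)
((2*1)*3)*H = ((2*1)*3)*(-663/757) = (2*3)*(-663/757) = 6*(-663/757) = -3978/757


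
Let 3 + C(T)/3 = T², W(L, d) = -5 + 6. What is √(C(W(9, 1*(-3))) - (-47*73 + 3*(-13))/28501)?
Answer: 4*I*√298433971/28501 ≈ 2.4245*I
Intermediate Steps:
W(L, d) = 1
C(T) = -9 + 3*T²
√(C(W(9, 1*(-3))) - (-47*73 + 3*(-13))/28501) = √((-9 + 3*1²) - (-47*73 + 3*(-13))/28501) = √((-9 + 3*1) - (-3431 - 39)/28501) = √((-9 + 3) - (-3470)/28501) = √(-6 - 1*(-3470/28501)) = √(-6 + 3470/28501) = √(-167536/28501) = 4*I*√298433971/28501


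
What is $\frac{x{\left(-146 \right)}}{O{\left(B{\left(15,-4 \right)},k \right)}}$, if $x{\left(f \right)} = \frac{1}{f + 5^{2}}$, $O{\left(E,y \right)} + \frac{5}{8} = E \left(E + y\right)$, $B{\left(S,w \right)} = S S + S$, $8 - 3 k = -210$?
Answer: $- \frac{8}{72638115} \approx -1.1014 \cdot 10^{-7}$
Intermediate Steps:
$k = \frac{218}{3}$ ($k = \frac{8}{3} - -70 = \frac{8}{3} + 70 = \frac{218}{3} \approx 72.667$)
$B{\left(S,w \right)} = S + S^{2}$ ($B{\left(S,w \right)} = S^{2} + S = S + S^{2}$)
$O{\left(E,y \right)} = - \frac{5}{8} + E \left(E + y\right)$
$x{\left(f \right)} = \frac{1}{25 + f}$ ($x{\left(f \right)} = \frac{1}{f + 25} = \frac{1}{25 + f}$)
$\frac{x{\left(-146 \right)}}{O{\left(B{\left(15,-4 \right)},k \right)}} = \frac{1}{\left(25 - 146\right) \left(- \frac{5}{8} + \left(15 \left(1 + 15\right)\right)^{2} + 15 \left(1 + 15\right) \frac{218}{3}\right)} = \frac{1}{\left(-121\right) \left(- \frac{5}{8} + \left(15 \cdot 16\right)^{2} + 15 \cdot 16 \cdot \frac{218}{3}\right)} = - \frac{1}{121 \left(- \frac{5}{8} + 240^{2} + 240 \cdot \frac{218}{3}\right)} = - \frac{1}{121 \left(- \frac{5}{8} + 57600 + 17440\right)} = - \frac{1}{121 \cdot \frac{600315}{8}} = \left(- \frac{1}{121}\right) \frac{8}{600315} = - \frac{8}{72638115}$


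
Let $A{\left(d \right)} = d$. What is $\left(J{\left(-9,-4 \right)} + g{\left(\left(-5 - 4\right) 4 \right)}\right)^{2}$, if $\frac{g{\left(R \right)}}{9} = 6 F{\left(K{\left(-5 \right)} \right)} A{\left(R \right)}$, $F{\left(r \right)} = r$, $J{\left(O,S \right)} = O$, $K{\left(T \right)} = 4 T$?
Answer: $1510954641$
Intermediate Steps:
$g{\left(R \right)} = - 1080 R$ ($g{\left(R \right)} = 9 \cdot 6 \cdot 4 \left(-5\right) R = 9 \cdot 6 \left(-20\right) R = 9 \left(- 120 R\right) = - 1080 R$)
$\left(J{\left(-9,-4 \right)} + g{\left(\left(-5 - 4\right) 4 \right)}\right)^{2} = \left(-9 - 1080 \left(-5 - 4\right) 4\right)^{2} = \left(-9 - 1080 \left(\left(-9\right) 4\right)\right)^{2} = \left(-9 - -38880\right)^{2} = \left(-9 + 38880\right)^{2} = 38871^{2} = 1510954641$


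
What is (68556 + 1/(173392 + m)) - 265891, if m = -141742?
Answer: -6245652749/31650 ≈ -1.9734e+5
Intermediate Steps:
(68556 + 1/(173392 + m)) - 265891 = (68556 + 1/(173392 - 141742)) - 265891 = (68556 + 1/31650) - 265891 = 2169797401/31650 - 265891 = -6245652749/31650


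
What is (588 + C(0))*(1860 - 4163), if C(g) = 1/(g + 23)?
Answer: -31148075/23 ≈ -1.3543e+6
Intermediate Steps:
C(g) = 1/(23 + g)
(588 + C(0))*(1860 - 4163) = (588 + 1/(23 + 0))*(1860 - 4163) = (588 + 1/23)*(-2303) = (13525/23)*(-2303) = -31148075/23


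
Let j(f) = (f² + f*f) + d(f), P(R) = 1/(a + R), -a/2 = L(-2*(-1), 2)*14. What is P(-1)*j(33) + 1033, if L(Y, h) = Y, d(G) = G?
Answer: 18890/19 ≈ 994.21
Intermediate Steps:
a = -56 (a = -2*(-2*(-1))*14 = -4*14 = -2*28 = -56)
P(R) = 1/(-56 + R)
j(f) = f + 2*f² (j(f) = (f² + f*f) + f = (f² + f²) + f = 2*f² + f = f + 2*f²)
P(-1)*j(33) + 1033 = (33*(1 + 2*33))/(-56 - 1) + 1033 = (33*(1 + 66))/(-57) + 1033 = -11*67/19 + 1033 = -1/57*2211 + 1033 = -737/19 + 1033 = 18890/19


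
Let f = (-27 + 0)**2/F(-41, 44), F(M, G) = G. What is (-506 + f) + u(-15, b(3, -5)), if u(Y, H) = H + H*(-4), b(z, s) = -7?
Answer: -20611/44 ≈ -468.43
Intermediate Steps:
f = 729/44 (f = (-27 + 0)**2/44 = (-27)**2*(1/44) = 729*(1/44) = 729/44 ≈ 16.568)
u(Y, H) = -3*H (u(Y, H) = H - 4*H = -3*H)
(-506 + f) + u(-15, b(3, -5)) = (-506 + 729/44) - 3*(-7) = -21535/44 + 21 = -20611/44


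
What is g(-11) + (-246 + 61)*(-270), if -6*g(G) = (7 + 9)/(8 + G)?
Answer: 449558/9 ≈ 49951.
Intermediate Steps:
g(G) = -8/(3*(8 + G)) (g(G) = -(7 + 9)/(6*(8 + G)) = -8/(3*(8 + G)))
g(-11) + (-246 + 61)*(-270) = -8/(24 + 3*(-11)) + (-246 + 61)*(-270) = -8/(24 - 33) - 185*(-270) = -8/(-9) + 49950 = -8*(-1/9) + 49950 = 8/9 + 49950 = 449558/9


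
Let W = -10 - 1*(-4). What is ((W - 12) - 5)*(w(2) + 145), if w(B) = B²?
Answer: -3427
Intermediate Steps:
W = -6 (W = -10 + 4 = -6)
((W - 12) - 5)*(w(2) + 145) = ((-6 - 12) - 5)*(2² + 145) = (-18 - 5)*(4 + 145) = -23*149 = -3427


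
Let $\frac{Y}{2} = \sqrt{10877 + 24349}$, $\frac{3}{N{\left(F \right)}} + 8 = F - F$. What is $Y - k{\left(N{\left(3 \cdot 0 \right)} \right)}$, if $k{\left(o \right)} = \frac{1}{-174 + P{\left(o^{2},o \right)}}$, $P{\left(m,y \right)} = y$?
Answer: $\frac{8}{1395} + 6 \sqrt{3914} \approx 375.38$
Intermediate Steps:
$N{\left(F \right)} = - \frac{3}{8}$ ($N{\left(F \right)} = \frac{3}{-8 + \left(F - F\right)} = \frac{3}{-8 + 0} = \frac{3}{-8} = 3 \left(- \frac{1}{8}\right) = - \frac{3}{8}$)
$k{\left(o \right)} = \frac{1}{-174 + o}$
$Y = 6 \sqrt{3914}$ ($Y = 2 \sqrt{10877 + 24349} = 2 \sqrt{35226} = 2 \cdot 3 \sqrt{3914} = 6 \sqrt{3914} \approx 375.37$)
$Y - k{\left(N{\left(3 \cdot 0 \right)} \right)} = 6 \sqrt{3914} - \frac{1}{-174 - \frac{3}{8}} = 6 \sqrt{3914} - \frac{1}{- \frac{1395}{8}} = 6 \sqrt{3914} - - \frac{8}{1395} = 6 \sqrt{3914} + \frac{8}{1395} = \frac{8}{1395} + 6 \sqrt{3914}$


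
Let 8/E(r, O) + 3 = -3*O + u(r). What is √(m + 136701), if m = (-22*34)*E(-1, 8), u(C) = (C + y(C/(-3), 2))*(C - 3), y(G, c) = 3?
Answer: √167668165/35 ≈ 369.96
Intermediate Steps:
u(C) = (-3 + C)*(3 + C) (u(C) = (C + 3)*(C - 3) = (3 + C)*(-3 + C) = (-3 + C)*(3 + C))
E(r, O) = 8/(-12 + r² - 3*O) (E(r, O) = 8/(-3 + (-3*O + (-9 + r²))) = 8/(-3 + (-9 + r² - 3*O)) = 8/(-12 + r² - 3*O))
m = 5984/35 (m = (-22*34)*(8/(-12 + (-1)² - 3*8)) = -5984/(-12 + 1 - 24) = -5984/(-35) = -5984*(-1)/35 = -748*(-8/35) = 5984/35 ≈ 170.97)
√(m + 136701) = √(5984/35 + 136701) = √(4790519/35) = √167668165/35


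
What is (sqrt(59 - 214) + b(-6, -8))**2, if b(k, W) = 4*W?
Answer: (32 - I*sqrt(155))**2 ≈ 869.0 - 796.79*I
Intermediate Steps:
(sqrt(59 - 214) + b(-6, -8))**2 = (sqrt(59 - 214) + 4*(-8))**2 = (sqrt(-155) - 32)**2 = (I*sqrt(155) - 32)**2 = (-32 + I*sqrt(155))**2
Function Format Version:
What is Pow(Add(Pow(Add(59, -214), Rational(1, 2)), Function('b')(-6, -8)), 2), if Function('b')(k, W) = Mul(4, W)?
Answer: Pow(Add(32, Mul(-1, I, Pow(155, Rational(1, 2)))), 2) ≈ Add(869.00, Mul(-796.79, I))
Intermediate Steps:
Pow(Add(Pow(Add(59, -214), Rational(1, 2)), Function('b')(-6, -8)), 2) = Pow(Add(Pow(Add(59, -214), Rational(1, 2)), Mul(4, -8)), 2) = Pow(Add(Pow(-155, Rational(1, 2)), -32), 2) = Pow(Add(Mul(I, Pow(155, Rational(1, 2))), -32), 2) = Pow(Add(-32, Mul(I, Pow(155, Rational(1, 2)))), 2)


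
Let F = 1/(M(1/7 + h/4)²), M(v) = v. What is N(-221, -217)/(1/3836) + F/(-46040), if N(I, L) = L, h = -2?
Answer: -239526553049/287750 ≈ -8.3241e+5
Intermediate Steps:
F = 196/25 (F = 1/((1/7 - 2/4)²) = 1/((1*(⅐) - 2*¼)²) = 1/((⅐ - ½)²) = 1/((-5/14)²) = 1/(25/196) = 196/25 ≈ 7.8400)
N(-221, -217)/(1/3836) + F/(-46040) = -217/(1/3836) + (196/25)/(-46040) = -217/1/3836 + (196/25)*(-1/46040) = -217*3836 - 49/287750 = -832412 - 49/287750 = -239526553049/287750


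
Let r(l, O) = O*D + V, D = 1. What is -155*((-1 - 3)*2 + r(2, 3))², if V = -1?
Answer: -5580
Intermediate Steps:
r(l, O) = -1 + O (r(l, O) = O*1 - 1 = O - 1 = -1 + O)
-155*((-1 - 3)*2 + r(2, 3))² = -155*((-1 - 3)*2 + (-1 + 3))² = -155*(-4*2 + 2)² = -155*(-8 + 2)² = -155*(-6)² = -155*36 = -5580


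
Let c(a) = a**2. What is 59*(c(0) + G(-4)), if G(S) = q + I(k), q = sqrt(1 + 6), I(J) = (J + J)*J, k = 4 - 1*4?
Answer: 59*sqrt(7) ≈ 156.10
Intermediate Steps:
k = 0 (k = 4 - 4 = 0)
I(J) = 2*J**2 (I(J) = (2*J)*J = 2*J**2)
q = sqrt(7) ≈ 2.6458
G(S) = sqrt(7) (G(S) = sqrt(7) + 2*0**2 = sqrt(7) + 2*0 = sqrt(7) + 0 = sqrt(7))
59*(c(0) + G(-4)) = 59*(0**2 + sqrt(7)) = 59*(0 + sqrt(7)) = 59*sqrt(7)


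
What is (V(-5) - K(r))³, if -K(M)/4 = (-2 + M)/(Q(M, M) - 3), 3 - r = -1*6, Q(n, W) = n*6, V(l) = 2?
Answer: 2197000/132651 ≈ 16.562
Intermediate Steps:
Q(n, W) = 6*n
r = 9 (r = 3 - (-1)*6 = 3 - 1*(-6) = 3 + 6 = 9)
K(M) = -4*(-2 + M)/(-3 + 6*M) (K(M) = -4*(-2 + M)/(6*M - 3) = -4*(-2 + M)/(-3 + 6*M))
(V(-5) - K(r))³ = (2 - 4*(2 - 1*9)/(3*(-1 + 2*9)))³ = (2 - 4*(2 - 9)/(3*(-1 + 18)))³ = (2 - 4*(-7)/(3*17))³ = (2 - 1*(-28/51))³ = (2 + 28/51)³ = (130/51)³ = 2197000/132651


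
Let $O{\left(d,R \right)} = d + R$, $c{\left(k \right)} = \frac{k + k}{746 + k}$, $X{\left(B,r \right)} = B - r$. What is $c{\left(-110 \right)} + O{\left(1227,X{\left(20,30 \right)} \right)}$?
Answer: $\frac{193448}{159} \approx 1216.7$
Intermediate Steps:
$c{\left(k \right)} = \frac{2 k}{746 + k}$
$O{\left(d,R \right)} = R + d$
$c{\left(-110 \right)} + O{\left(1227,X{\left(20,30 \right)} \right)} = 2 \left(-110\right) \frac{1}{746 - 110} + \left(\left(20 - 30\right) + 1227\right) = 2 \left(-110\right) \frac{1}{636} + \left(\left(20 - 30\right) + 1227\right) = 2 \left(-110\right) \frac{1}{636} + \left(-10 + 1227\right) = - \frac{55}{159} + 1217 = \frac{193448}{159}$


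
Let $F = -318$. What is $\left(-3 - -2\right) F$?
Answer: $318$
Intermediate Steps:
$\left(-3 - -2\right) F = \left(-3 - -2\right) \left(-318\right) = \left(-3 + 2\right) \left(-318\right) = \left(-1\right) \left(-318\right) = 318$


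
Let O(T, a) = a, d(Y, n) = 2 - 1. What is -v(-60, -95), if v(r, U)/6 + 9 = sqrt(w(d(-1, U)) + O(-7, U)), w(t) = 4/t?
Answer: 54 - 6*I*sqrt(91) ≈ 54.0 - 57.236*I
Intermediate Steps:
d(Y, n) = 1
v(r, U) = -54 + 6*sqrt(4 + U) (v(r, U) = -54 + 6*sqrt(4/1 + U) = -54 + 6*sqrt(4*1 + U) = -54 + 6*sqrt(4 + U))
-v(-60, -95) = -(-54 + 6*sqrt(4 - 95)) = -(-54 + 6*sqrt(-91)) = -(-54 + 6*(I*sqrt(91))) = -(-54 + 6*I*sqrt(91)) = 54 - 6*I*sqrt(91)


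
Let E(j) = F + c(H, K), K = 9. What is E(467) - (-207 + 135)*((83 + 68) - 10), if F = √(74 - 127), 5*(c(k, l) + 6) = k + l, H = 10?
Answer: 50749/5 + I*√53 ≈ 10150.0 + 7.2801*I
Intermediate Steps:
c(k, l) = -6 + k/5 + l/5 (c(k, l) = -6 + (k + l)/5 = -6 + (k/5 + l/5) = -6 + k/5 + l/5)
F = I*√53 (F = √(-53) = I*√53 ≈ 7.2801*I)
E(j) = -11/5 + I*√53 (E(j) = I*√53 + (-6 + (⅕)*10 + (⅕)*9) = I*√53 + (-6 + 2 + 9/5) = I*√53 - 11/5 = -11/5 + I*√53)
E(467) - (-207 + 135)*((83 + 68) - 10) = (-11/5 + I*√53) - (-207 + 135)*((83 + 68) - 10) = (-11/5 + I*√53) - (-72)*(151 - 10) = (-11/5 + I*√53) - (-72)*141 = (-11/5 + I*√53) - 1*(-10152) = (-11/5 + I*√53) + 10152 = 50749/5 + I*√53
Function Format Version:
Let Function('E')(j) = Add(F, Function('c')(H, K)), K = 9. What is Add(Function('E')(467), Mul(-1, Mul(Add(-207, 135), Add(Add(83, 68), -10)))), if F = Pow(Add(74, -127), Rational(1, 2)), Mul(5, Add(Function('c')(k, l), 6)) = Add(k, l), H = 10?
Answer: Add(Rational(50749, 5), Mul(I, Pow(53, Rational(1, 2)))) ≈ Add(10150., Mul(7.2801, I))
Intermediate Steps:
Function('c')(k, l) = Add(-6, Mul(Rational(1, 5), k), Mul(Rational(1, 5), l)) (Function('c')(k, l) = Add(-6, Mul(Rational(1, 5), Add(k, l))) = Add(-6, Add(Mul(Rational(1, 5), k), Mul(Rational(1, 5), l))) = Add(-6, Mul(Rational(1, 5), k), Mul(Rational(1, 5), l)))
F = Mul(I, Pow(53, Rational(1, 2))) (F = Pow(-53, Rational(1, 2)) = Mul(I, Pow(53, Rational(1, 2))) ≈ Mul(7.2801, I))
Function('E')(j) = Add(Rational(-11, 5), Mul(I, Pow(53, Rational(1, 2)))) (Function('E')(j) = Add(Mul(I, Pow(53, Rational(1, 2))), Add(-6, Mul(Rational(1, 5), 10), Mul(Rational(1, 5), 9))) = Add(Mul(I, Pow(53, Rational(1, 2))), Add(-6, 2, Rational(9, 5))) = Add(Mul(I, Pow(53, Rational(1, 2))), Rational(-11, 5)) = Add(Rational(-11, 5), Mul(I, Pow(53, Rational(1, 2)))))
Add(Function('E')(467), Mul(-1, Mul(Add(-207, 135), Add(Add(83, 68), -10)))) = Add(Add(Rational(-11, 5), Mul(I, Pow(53, Rational(1, 2)))), Mul(-1, Mul(Add(-207, 135), Add(Add(83, 68), -10)))) = Add(Add(Rational(-11, 5), Mul(I, Pow(53, Rational(1, 2)))), Mul(-1, Mul(-72, Add(151, -10)))) = Add(Add(Rational(-11, 5), Mul(I, Pow(53, Rational(1, 2)))), Mul(-1, Mul(-72, 141))) = Add(Add(Rational(-11, 5), Mul(I, Pow(53, Rational(1, 2)))), Mul(-1, -10152)) = Add(Add(Rational(-11, 5), Mul(I, Pow(53, Rational(1, 2)))), 10152) = Add(Rational(50749, 5), Mul(I, Pow(53, Rational(1, 2))))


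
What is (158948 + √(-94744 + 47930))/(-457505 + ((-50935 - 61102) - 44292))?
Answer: -79474/306917 - I*√46814/613834 ≈ -0.25894 - 0.00035248*I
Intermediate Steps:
(158948 + √(-94744 + 47930))/(-457505 + ((-50935 - 61102) - 44292)) = (158948 + √(-46814))/(-457505 + (-112037 - 44292)) = (158948 + I*√46814)/(-457505 - 156329) = (158948 + I*√46814)/(-613834) = (158948 + I*√46814)*(-1/613834) = -79474/306917 - I*√46814/613834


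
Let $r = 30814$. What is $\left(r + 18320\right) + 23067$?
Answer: $72201$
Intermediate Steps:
$\left(r + 18320\right) + 23067 = \left(30814 + 18320\right) + 23067 = 49134 + 23067 = 72201$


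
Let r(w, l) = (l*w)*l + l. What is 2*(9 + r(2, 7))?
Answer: 228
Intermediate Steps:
r(w, l) = l + w*l**2 (r(w, l) = w*l**2 + l = l + w*l**2)
2*(9 + r(2, 7)) = 2*(9 + 7*(1 + 7*2)) = 2*(9 + 7*(1 + 14)) = 2*(9 + 7*15) = 2*(9 + 105) = 2*114 = 228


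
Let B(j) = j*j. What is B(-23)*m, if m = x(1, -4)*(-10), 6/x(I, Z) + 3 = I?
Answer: 15870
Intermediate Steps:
x(I, Z) = 6/(-3 + I)
B(j) = j²
m = 30 (m = (6/(-3 + 1))*(-10) = (6/(-2))*(-10) = (6*(-½))*(-10) = -3*(-10) = 30)
B(-23)*m = (-23)²*30 = 529*30 = 15870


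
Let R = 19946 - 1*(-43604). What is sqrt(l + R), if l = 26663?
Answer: sqrt(90213) ≈ 300.35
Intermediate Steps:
R = 63550 (R = 19946 + 43604 = 63550)
sqrt(l + R) = sqrt(26663 + 63550) = sqrt(90213)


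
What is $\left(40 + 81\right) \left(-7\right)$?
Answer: $-847$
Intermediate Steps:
$\left(40 + 81\right) \left(-7\right) = 121 \left(-7\right) = -847$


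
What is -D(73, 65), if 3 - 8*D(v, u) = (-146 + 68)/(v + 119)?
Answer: -109/256 ≈ -0.42578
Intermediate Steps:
D(v, u) = 3/8 + 39/(4*(119 + v)) (D(v, u) = 3/8 - (-146 + 68)/(8*(v + 119)) = 3/8 - (-39)/(4*(119 + v)) = 3/8 + 39/(4*(119 + v)))
-D(73, 65) = -3*(145 + 73)/(8*(119 + 73)) = -3*218/(8*192) = -1*109/256 = -109/256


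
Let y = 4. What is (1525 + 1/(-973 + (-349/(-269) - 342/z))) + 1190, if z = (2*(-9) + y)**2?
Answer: 69672366083/25662023 ≈ 2715.0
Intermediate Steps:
z = 196 (z = (2*(-9) + 4)**2 = (-18 + 4)**2 = (-14)**2 = 196)
(1525 + 1/(-973 + (-349/(-269) - 342/z))) + 1190 = (1525 + 1/(-973 + (-349/(-269) - 342/196))) + 1190 = (1525 + 1/(-973 + (-349*(-1/269) - 342*1/196))) + 1190 = (1525 + 1/(-973 + (349/269 - 171/98))) + 1190 = (1525 + 1/(-973 - 11797/26362)) + 1190 = (1525 + 1/(-25662023/26362)) + 1190 = (1525 - 26362/25662023) + 1190 = 39134558713/25662023 + 1190 = 69672366083/25662023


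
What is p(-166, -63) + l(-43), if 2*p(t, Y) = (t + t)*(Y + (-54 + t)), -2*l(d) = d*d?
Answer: 92107/2 ≈ 46054.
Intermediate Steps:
l(d) = -d²/2 (l(d) = -d*d/2 = -d²/2)
p(t, Y) = t*(-54 + Y + t) (p(t, Y) = ((t + t)*(Y + (-54 + t)))/2 = ((2*t)*(-54 + Y + t))/2 = (2*t*(-54 + Y + t))/2 = t*(-54 + Y + t))
p(-166, -63) + l(-43) = -166*(-54 - 63 - 166) - ½*(-43)² = -166*(-283) - ½*1849 = 46978 - 1849/2 = 92107/2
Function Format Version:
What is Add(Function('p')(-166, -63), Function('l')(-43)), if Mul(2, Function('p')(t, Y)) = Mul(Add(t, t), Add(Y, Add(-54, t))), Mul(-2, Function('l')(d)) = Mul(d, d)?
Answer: Rational(92107, 2) ≈ 46054.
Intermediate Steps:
Function('l')(d) = Mul(Rational(-1, 2), Pow(d, 2)) (Function('l')(d) = Mul(Rational(-1, 2), Mul(d, d)) = Mul(Rational(-1, 2), Pow(d, 2)))
Function('p')(t, Y) = Mul(t, Add(-54, Y, t)) (Function('p')(t, Y) = Mul(Rational(1, 2), Mul(Add(t, t), Add(Y, Add(-54, t)))) = Mul(Rational(1, 2), Mul(Mul(2, t), Add(-54, Y, t))) = Mul(Rational(1, 2), Mul(2, t, Add(-54, Y, t))) = Mul(t, Add(-54, Y, t)))
Add(Function('p')(-166, -63), Function('l')(-43)) = Add(Mul(-166, Add(-54, -63, -166)), Mul(Rational(-1, 2), Pow(-43, 2))) = Add(Mul(-166, -283), Mul(Rational(-1, 2), 1849)) = Add(46978, Rational(-1849, 2)) = Rational(92107, 2)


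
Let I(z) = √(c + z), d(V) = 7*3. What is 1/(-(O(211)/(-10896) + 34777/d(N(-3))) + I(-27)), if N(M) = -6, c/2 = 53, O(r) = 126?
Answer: -2408463482376/3988387470372097 - 1454354496*√79/3988387470372097 ≈ -0.00060711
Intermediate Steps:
c = 106 (c = 2*53 = 106)
d(V) = 21
I(z) = √(106 + z)
1/(-(O(211)/(-10896) + 34777/d(N(-3))) + I(-27)) = 1/(-(126/(-10896) + 34777/21) + √(106 - 27)) = 1/(-(126*(-1/10896) + 34777*(1/21)) + √79) = 1/(-(-21/1816 + 34777/21) + √79) = 1/(-1*63154591/38136 + √79) = 1/(-63154591/38136 + √79)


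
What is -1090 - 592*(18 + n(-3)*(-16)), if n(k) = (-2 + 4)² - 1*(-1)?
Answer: 35614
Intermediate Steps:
n(k) = 5 (n(k) = 2² + 1 = 4 + 1 = 5)
-1090 - 592*(18 + n(-3)*(-16)) = -1090 - 592*(18 + 5*(-16)) = -1090 - 592*(18 - 80) = -1090 - 592*(-62) = -1090 + 36704 = 35614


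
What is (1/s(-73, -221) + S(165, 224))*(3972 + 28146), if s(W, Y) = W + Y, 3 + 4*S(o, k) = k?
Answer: 173892205/98 ≈ 1.7744e+6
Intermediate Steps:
S(o, k) = -3/4 + k/4
(1/s(-73, -221) + S(165, 224))*(3972 + 28146) = (1/(-73 - 221) + (-3/4 + (1/4)*224))*(3972 + 28146) = (1/(-294) + (-3/4 + 56))*32118 = (-1/294 + 221/4)*32118 = (32485/588)*32118 = 173892205/98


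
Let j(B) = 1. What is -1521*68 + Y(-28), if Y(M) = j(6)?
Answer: -103427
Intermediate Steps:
Y(M) = 1
-1521*68 + Y(-28) = -1521*68 + 1 = -103428 + 1 = -103427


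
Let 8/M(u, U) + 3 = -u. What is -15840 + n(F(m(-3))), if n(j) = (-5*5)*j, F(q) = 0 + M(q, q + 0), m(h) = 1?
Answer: -15790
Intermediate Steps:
M(u, U) = 8/(-3 - u)
F(q) = -8/(3 + q) (F(q) = 0 - 8/(3 + q) = -8/(3 + q))
n(j) = -25*j
-15840 + n(F(m(-3))) = -15840 - (-200)/(3 + 1) = -15840 - (-200)/4 = -15840 - 25*(-2) = -15840 + 50 = -15790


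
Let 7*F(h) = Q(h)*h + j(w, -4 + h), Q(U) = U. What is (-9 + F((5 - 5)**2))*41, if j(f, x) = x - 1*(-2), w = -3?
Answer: -2665/7 ≈ -380.71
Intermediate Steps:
j(f, x) = 2 + x (j(f, x) = x + 2 = 2 + x)
F(h) = -2/7 + h/7 + h**2/7 (F(h) = (h*h + (2 + (-4 + h)))/7 = (h**2 + (-2 + h))/7 = (-2 + h + h**2)/7 = -2/7 + h/7 + h**2/7)
(-9 + F((5 - 5)**2))*41 = (-9 + (-2/7 + (5 - 5)**2/7 + ((5 - 5)**2)**2/7))*41 = (-9 + (-2/7 + (1/7)*0**2 + (0**2)**2/7))*41 = (-9 + (-2/7 + (1/7)*0 + (1/7)*0**2))*41 = (-9 + (-2/7 + 0 + (1/7)*0))*41 = (-9 + (-2/7 + 0 + 0))*41 = (-9 - 2/7)*41 = -65/7*41 = -2665/7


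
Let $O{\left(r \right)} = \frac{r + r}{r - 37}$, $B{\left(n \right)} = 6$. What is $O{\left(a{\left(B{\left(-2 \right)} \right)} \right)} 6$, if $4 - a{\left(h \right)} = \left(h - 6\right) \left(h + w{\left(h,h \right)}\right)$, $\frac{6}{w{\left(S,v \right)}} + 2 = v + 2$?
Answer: $- \frac{16}{11} \approx -1.4545$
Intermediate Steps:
$w{\left(S,v \right)} = \frac{6}{v}$ ($w{\left(S,v \right)} = \frac{6}{-2 + \left(v + 2\right)} = \frac{6}{-2 + \left(2 + v\right)} = \frac{6}{v}$)
$a{\left(h \right)} = 4 - \left(-6 + h\right) \left(h + \frac{6}{h}\right)$ ($a{\left(h \right)} = 4 - \left(h - 6\right) \left(h + \frac{6}{h}\right) = 4 - \left(-6 + h\right) \left(h + \frac{6}{h}\right)$)
$O{\left(r \right)} = \frac{2 r}{-37 + r}$
$O{\left(a{\left(B{\left(-2 \right)} \right)} \right)} 6 = \frac{2 \left(-2 - 6^{2} + 6 \cdot 6 + \frac{36}{6}\right)}{-37 + \left(-2 - 6^{2} + 6 \cdot 6 + \frac{36}{6}\right)} 6 = \frac{2 \left(-2 - 36 + 36 + 36 \cdot \frac{1}{6}\right)}{-37 + \left(-2 - 36 + 36 + 36 \cdot \frac{1}{6}\right)} 6 = \frac{2 \left(-2 - 36 + 36 + 6\right)}{-37 + \left(-2 - 36 + 36 + 6\right)} 6 = 2 \cdot 4 \frac{1}{-37 + 4} \cdot 6 = 2 \cdot 4 \frac{1}{-33} \cdot 6 = 2 \cdot 4 \left(- \frac{1}{33}\right) 6 = \left(- \frac{8}{33}\right) 6 = - \frac{16}{11}$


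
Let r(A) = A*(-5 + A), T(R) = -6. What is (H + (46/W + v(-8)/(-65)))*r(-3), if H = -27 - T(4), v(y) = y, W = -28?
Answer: -245916/455 ≈ -540.47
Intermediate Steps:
H = -21 (H = -27 - 1*(-6) = -27 + 6 = -21)
(H + (46/W + v(-8)/(-65)))*r(-3) = (-21 + (46/(-28) - 8/(-65)))*(-3*(-5 - 3)) = (-21 + (46*(-1/28) - 8*(-1/65)))*(-3*(-8)) = (-21 + (-23/14 + 8/65))*24 = (-21 - 1383/910)*24 = -20493/910*24 = -245916/455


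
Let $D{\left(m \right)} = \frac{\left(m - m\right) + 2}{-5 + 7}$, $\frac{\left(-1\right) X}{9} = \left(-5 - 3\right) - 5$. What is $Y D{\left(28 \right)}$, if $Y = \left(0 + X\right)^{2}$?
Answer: $13689$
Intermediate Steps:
$X = 117$ ($X = - 9 \left(\left(-5 - 3\right) - 5\right) = - 9 \left(-8 - 5\right) = \left(-9\right) \left(-13\right) = 117$)
$D{\left(m \right)} = 1$ ($D{\left(m \right)} = \frac{0 + 2}{2} = 2 \cdot \frac{1}{2} = 1$)
$Y = 13689$ ($Y = \left(0 + 117\right)^{2} = 117^{2} = 13689$)
$Y D{\left(28 \right)} = 13689 \cdot 1 = 13689$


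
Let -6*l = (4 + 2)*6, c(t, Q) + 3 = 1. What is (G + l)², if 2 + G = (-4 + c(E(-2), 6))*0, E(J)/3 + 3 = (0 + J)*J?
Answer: 64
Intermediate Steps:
E(J) = -9 + 3*J² (E(J) = -9 + 3*((0 + J)*J) = -9 + 3*(J*J) = -9 + 3*J²)
c(t, Q) = -2 (c(t, Q) = -3 + 1 = -2)
G = -2 (G = -2 + (-4 - 2)*0 = -2 - 6*0 = -2 + 0 = -2)
l = -6 (l = -(4 + 2)*6/6 = -6 ≈ -6.0000)
(G + l)² = (-2 - 6)² = (-8)² = 64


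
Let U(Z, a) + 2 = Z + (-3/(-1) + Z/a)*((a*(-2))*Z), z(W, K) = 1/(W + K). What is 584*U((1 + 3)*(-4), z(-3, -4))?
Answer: -2222704/7 ≈ -3.1753e+5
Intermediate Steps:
z(W, K) = 1/(K + W)
U(Z, a) = -2 + Z - 2*Z*a*(3 + Z/a) (U(Z, a) = -2 + (Z + (-3/(-1) + Z/a)*((a*(-2))*Z)) = -2 + (Z + (-3*(-1) + Z/a)*((-2*a)*Z)) = -2 + (Z + (3 + Z/a)*(-2*Z*a)) = -2 + (Z - 2*Z*a*(3 + Z/a)) = -2 + Z - 2*Z*a*(3 + Z/a))
584*U((1 + 3)*(-4), z(-3, -4)) = 584*(-2 + (1 + 3)*(-4) - 2*16*(1 + 3)**2 - 6*(1 + 3)*(-4)/(-4 - 3)) = 584*(-2 + 4*(-4) - 2*(4*(-4))**2 - 6*4*(-4)/(-7)) = 584*(-2 - 16 - 2*(-16)**2 - 6*(-16)*(-1/7)) = 584*(-2 - 16 - 2*256 - 96/7) = 584*(-2 - 16 - 512 - 96/7) = 584*(-3806/7) = -2222704/7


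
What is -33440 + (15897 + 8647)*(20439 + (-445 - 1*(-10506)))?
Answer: 748558560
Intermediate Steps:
-33440 + (15897 + 8647)*(20439 + (-445 - 1*(-10506))) = -33440 + 24544*(20439 + (-445 + 10506)) = -33440 + 24544*(20439 + 10061) = -33440 + 24544*30500 = -33440 + 748592000 = 748558560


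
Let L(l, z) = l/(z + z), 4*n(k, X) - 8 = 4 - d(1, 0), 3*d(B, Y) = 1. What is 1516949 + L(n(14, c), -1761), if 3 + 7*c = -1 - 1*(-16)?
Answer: 64112332501/42264 ≈ 1.5169e+6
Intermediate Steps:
d(B, Y) = ⅓ (d(B, Y) = (⅓)*1 = ⅓)
c = 12/7 (c = -3/7 + (-1 - 1*(-16))/7 = -3/7 + (-1 + 16)/7 = -3/7 + (⅐)*15 = -3/7 + 15/7 = 12/7 ≈ 1.7143)
n(k, X) = 35/12 (n(k, X) = 2 + (4 - 1*⅓)/4 = 2 + (4 - ⅓)/4 = 2 + (¼)*(11/3) = 2 + 11/12 = 35/12)
L(l, z) = l/(2*z) (L(l, z) = l/((2*z)) = (1/(2*z))*l = l/(2*z))
1516949 + L(n(14, c), -1761) = 1516949 + (½)*(35/12)/(-1761) = 1516949 + (½)*(35/12)*(-1/1761) = 1516949 - 35/42264 = 64112332501/42264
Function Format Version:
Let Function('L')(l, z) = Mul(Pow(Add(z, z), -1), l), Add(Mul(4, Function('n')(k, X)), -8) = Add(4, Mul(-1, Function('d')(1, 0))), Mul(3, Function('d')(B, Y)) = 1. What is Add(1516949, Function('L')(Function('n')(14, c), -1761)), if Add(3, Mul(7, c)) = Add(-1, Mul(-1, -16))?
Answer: Rational(64112332501, 42264) ≈ 1.5169e+6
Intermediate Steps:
Function('d')(B, Y) = Rational(1, 3) (Function('d')(B, Y) = Mul(Rational(1, 3), 1) = Rational(1, 3))
c = Rational(12, 7) (c = Add(Rational(-3, 7), Mul(Rational(1, 7), Add(-1, Mul(-1, -16)))) = Add(Rational(-3, 7), Mul(Rational(1, 7), Add(-1, 16))) = Add(Rational(-3, 7), Mul(Rational(1, 7), 15)) = Add(Rational(-3, 7), Rational(15, 7)) = Rational(12, 7) ≈ 1.7143)
Function('n')(k, X) = Rational(35, 12) (Function('n')(k, X) = Add(2, Mul(Rational(1, 4), Add(4, Mul(-1, Rational(1, 3))))) = Add(2, Mul(Rational(1, 4), Add(4, Rational(-1, 3)))) = Add(2, Mul(Rational(1, 4), Rational(11, 3))) = Add(2, Rational(11, 12)) = Rational(35, 12))
Function('L')(l, z) = Mul(Rational(1, 2), l, Pow(z, -1)) (Function('L')(l, z) = Mul(Pow(Mul(2, z), -1), l) = Mul(Mul(Rational(1, 2), Pow(z, -1)), l) = Mul(Rational(1, 2), l, Pow(z, -1)))
Add(1516949, Function('L')(Function('n')(14, c), -1761)) = Add(1516949, Mul(Rational(1, 2), Rational(35, 12), Pow(-1761, -1))) = Add(1516949, Mul(Rational(1, 2), Rational(35, 12), Rational(-1, 1761))) = Add(1516949, Rational(-35, 42264)) = Rational(64112332501, 42264)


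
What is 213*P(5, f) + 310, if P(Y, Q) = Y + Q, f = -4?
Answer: 523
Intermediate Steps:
P(Y, Q) = Q + Y
213*P(5, f) + 310 = 213*(-4 + 5) + 310 = 213*1 + 310 = 213 + 310 = 523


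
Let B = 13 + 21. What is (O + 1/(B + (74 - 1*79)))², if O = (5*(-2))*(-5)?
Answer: 2105401/841 ≈ 2503.4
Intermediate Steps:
B = 34
O = 50 (O = -10*(-5) = 50)
(O + 1/(B + (74 - 1*79)))² = (50 + 1/(34 + (74 - 1*79)))² = (50 + 1/(34 + (74 - 79)))² = (50 + 1/(34 - 5))² = (50 + 1/29)² = (1451/29)² = 2105401/841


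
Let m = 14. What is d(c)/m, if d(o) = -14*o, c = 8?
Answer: -8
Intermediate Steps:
d(c)/m = -14*8/14 = -112*1/14 = -8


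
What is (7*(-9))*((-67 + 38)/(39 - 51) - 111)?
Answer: 27363/4 ≈ 6840.8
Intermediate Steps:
(7*(-9))*((-67 + 38)/(39 - 51) - 111) = -63*(-29/(-12) - 111) = -63*(-29*(-1/12) - 111) = -63*(29/12 - 111) = -63*(-1303/12) = 27363/4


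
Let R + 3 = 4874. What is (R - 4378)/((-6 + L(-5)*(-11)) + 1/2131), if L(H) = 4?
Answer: -1050583/106549 ≈ -9.8601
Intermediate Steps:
R = 4871 (R = -3 + 4874 = 4871)
(R - 4378)/((-6 + L(-5)*(-11)) + 1/2131) = (4871 - 4378)/((-6 + 4*(-11)) + 1/2131) = 493/((-6 - 44) + 1/2131) = 493/(-50 + 1/2131) = 493/(-106549/2131) = 493*(-2131/106549) = -1050583/106549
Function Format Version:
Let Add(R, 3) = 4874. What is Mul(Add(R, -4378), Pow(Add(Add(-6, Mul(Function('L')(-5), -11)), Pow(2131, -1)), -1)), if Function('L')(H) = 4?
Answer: Rational(-1050583, 106549) ≈ -9.8601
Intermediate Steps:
R = 4871 (R = Add(-3, 4874) = 4871)
Mul(Add(R, -4378), Pow(Add(Add(-6, Mul(Function('L')(-5), -11)), Pow(2131, -1)), -1)) = Mul(Add(4871, -4378), Pow(Add(Add(-6, Mul(4, -11)), Pow(2131, -1)), -1)) = Mul(493, Pow(Add(Add(-6, -44), Rational(1, 2131)), -1)) = Mul(493, Pow(Add(-50, Rational(1, 2131)), -1)) = Mul(493, Pow(Rational(-106549, 2131), -1)) = Mul(493, Rational(-2131, 106549)) = Rational(-1050583, 106549)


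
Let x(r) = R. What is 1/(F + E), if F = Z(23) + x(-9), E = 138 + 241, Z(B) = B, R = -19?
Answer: 1/383 ≈ 0.0026110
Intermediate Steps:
x(r) = -19
E = 379
F = 4 (F = 23 - 19 = 4)
1/(F + E) = 1/(4 + 379) = 1/383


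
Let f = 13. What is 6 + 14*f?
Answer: 188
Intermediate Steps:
6 + 14*f = 6 + 14*13 = 6 + 182 = 188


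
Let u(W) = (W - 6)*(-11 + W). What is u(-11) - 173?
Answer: 201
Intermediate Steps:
u(W) = (-11 + W)*(-6 + W) (u(W) = (-6 + W)*(-11 + W) = (-11 + W)*(-6 + W))
u(-11) - 173 = (66 + (-11)² - 17*(-11)) - 173 = (66 + 121 + 187) - 173 = 374 - 173 = 201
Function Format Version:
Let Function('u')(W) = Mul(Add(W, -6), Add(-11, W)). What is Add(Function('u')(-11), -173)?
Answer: 201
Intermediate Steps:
Function('u')(W) = Mul(Add(-11, W), Add(-6, W)) (Function('u')(W) = Mul(Add(-6, W), Add(-11, W)) = Mul(Add(-11, W), Add(-6, W)))
Add(Function('u')(-11), -173) = Add(Add(66, Pow(-11, 2), Mul(-17, -11)), -173) = Add(Add(66, 121, 187), -173) = Add(374, -173) = 201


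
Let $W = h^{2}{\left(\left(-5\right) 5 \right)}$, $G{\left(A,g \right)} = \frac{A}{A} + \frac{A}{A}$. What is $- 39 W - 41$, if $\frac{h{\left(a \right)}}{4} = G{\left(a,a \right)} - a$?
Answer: $-454937$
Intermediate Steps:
$G{\left(A,g \right)} = 2$ ($G{\left(A,g \right)} = 1 + 1 = 2$)
$h{\left(a \right)} = 8 - 4 a$ ($h{\left(a \right)} = 4 \left(2 - a\right) = 8 - 4 a$)
$W = 11664$ ($W = \left(8 - 4 \left(\left(-5\right) 5\right)\right)^{2} = \left(8 - -100\right)^{2} = \left(8 + 100\right)^{2} = 108^{2} = 11664$)
$- 39 W - 41 = \left(-39\right) 11664 - 41 = -454896 - 41 = -454937$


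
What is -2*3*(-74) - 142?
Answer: 302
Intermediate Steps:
-2*3*(-74) - 142 = -6*(-74) - 142 = 444 - 142 = 302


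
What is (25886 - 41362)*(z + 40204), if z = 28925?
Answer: -1069840404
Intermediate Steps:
(25886 - 41362)*(z + 40204) = (25886 - 41362)*(28925 + 40204) = -15476*69129 = -1069840404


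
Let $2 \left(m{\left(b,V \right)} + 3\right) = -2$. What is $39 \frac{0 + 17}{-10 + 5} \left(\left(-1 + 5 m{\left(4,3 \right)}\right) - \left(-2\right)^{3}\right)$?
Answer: $\frac{8619}{5} \approx 1723.8$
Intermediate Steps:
$m{\left(b,V \right)} = -4$ ($m{\left(b,V \right)} = -3 + \frac{1}{2} \left(-2\right) = -3 - 1 = -4$)
$39 \frac{0 + 17}{-10 + 5} \left(\left(-1 + 5 m{\left(4,3 \right)}\right) - \left(-2\right)^{3}\right) = 39 \frac{0 + 17}{-10 + 5} \left(\left(-1 + 5 \left(-4\right)\right) - \left(-2\right)^{3}\right) = 39 \frac{17}{-5} \left(\left(-1 - 20\right) - -8\right) = 39 \cdot 17 \left(- \frac{1}{5}\right) \left(-21 + 8\right) = 39 \left(- \frac{17}{5}\right) \left(-13\right) = \left(- \frac{663}{5}\right) \left(-13\right) = \frac{8619}{5}$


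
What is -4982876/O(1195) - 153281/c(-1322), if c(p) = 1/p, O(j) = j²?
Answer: 289371385250174/1428025 ≈ 2.0264e+8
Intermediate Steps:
-4982876/O(1195) - 153281/c(-1322) = -4982876/(1195²) - 153281/(1/(-1322)) = -4982876/1428025 - 153281/(-1/1322) = -4982876*1/1428025 - 153281*(-1322) = -4982876/1428025 + 202637482 = 289371385250174/1428025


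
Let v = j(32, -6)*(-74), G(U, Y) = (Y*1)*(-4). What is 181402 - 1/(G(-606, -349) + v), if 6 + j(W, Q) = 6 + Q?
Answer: 333779679/1840 ≈ 1.8140e+5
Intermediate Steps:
j(W, Q) = Q (j(W, Q) = -6 + (6 + Q) = Q)
G(U, Y) = -4*Y (G(U, Y) = Y*(-4) = -4*Y)
v = 444 (v = -6*(-74) = 444)
181402 - 1/(G(-606, -349) + v) = 181402 - 1/(-4*(-349) + 444) = 181402 - 1/(1396 + 444) = 181402 - 1/1840 = 333779679/1840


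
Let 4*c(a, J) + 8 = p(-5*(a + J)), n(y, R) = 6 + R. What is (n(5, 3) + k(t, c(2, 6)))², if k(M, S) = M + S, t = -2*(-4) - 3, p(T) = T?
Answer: 4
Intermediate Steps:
c(a, J) = -2 - 5*J/4 - 5*a/4 (c(a, J) = -2 + (-5*(a + J))/4 = -2 + (-5*(J + a))/4 = -2 + (-5*J - 5*a)/4 = -2 + (-5*J/4 - 5*a/4) = -2 - 5*J/4 - 5*a/4)
t = 5 (t = 8 - 3 = 5)
(n(5, 3) + k(t, c(2, 6)))² = ((6 + 3) + (5 + (-2 - 5/4*6 - 5/4*2)))² = (9 + (5 + (-2 - 15/2 - 5/2)))² = (9 + (5 - 12))² = (9 - 7)² = 2² = 4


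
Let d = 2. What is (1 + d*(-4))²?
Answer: 49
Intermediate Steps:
(1 + d*(-4))² = (1 + 2*(-4))² = (1 - 8)² = (-7)² = 49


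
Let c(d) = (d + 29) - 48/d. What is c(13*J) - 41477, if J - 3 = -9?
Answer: -539830/13 ≈ -41525.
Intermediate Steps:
J = -6 (J = 3 - 9 = -6)
c(d) = 29 + d - 48/d (c(d) = (29 + d) - 48/d = 29 + d - 48/d)
c(13*J) - 41477 = (29 + 13*(-6) - 48/(13*(-6))) - 41477 = (29 - 78 - 48/(-78)) - 41477 = (29 - 78 - 48*(-1/78)) - 41477 = (29 - 78 + 8/13) - 41477 = -629/13 - 41477 = -539830/13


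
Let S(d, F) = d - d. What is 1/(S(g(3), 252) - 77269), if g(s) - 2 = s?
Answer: -1/77269 ≈ -1.2942e-5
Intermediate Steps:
g(s) = 2 + s
S(d, F) = 0
1/(S(g(3), 252) - 77269) = 1/(0 - 77269) = 1/(-77269) = -1/77269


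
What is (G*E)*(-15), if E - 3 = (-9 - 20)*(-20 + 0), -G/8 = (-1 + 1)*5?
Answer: 0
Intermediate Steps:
G = 0 (G = -8*(-1 + 1)*5 = -0*5 = -8*0 = 0)
E = 583 (E = 3 + (-9 - 20)*(-20 + 0) = 3 - 29*(-20) = 3 + 580 = 583)
(G*E)*(-15) = (0*583)*(-15) = 0*(-15) = 0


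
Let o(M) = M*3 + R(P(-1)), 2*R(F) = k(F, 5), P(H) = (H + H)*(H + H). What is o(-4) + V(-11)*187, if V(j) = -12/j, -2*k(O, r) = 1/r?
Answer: 3839/20 ≈ 191.95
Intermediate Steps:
P(H) = 4*H² (P(H) = (2*H)*(2*H) = 4*H²)
k(O, r) = -1/(2*r)
R(F) = -1/20 (R(F) = (-½/5)/2 = (-½*⅕)/2 = (½)*(-⅒) = -1/20)
o(M) = -1/20 + 3*M (o(M) = M*3 - 1/20 = 3*M - 1/20 = -1/20 + 3*M)
o(-4) + V(-11)*187 = (-1/20 + 3*(-4)) - 12/(-11)*187 = (-1/20 - 12) - 12*(-1/11)*187 = -241/20 + (12/11)*187 = -241/20 + 204 = 3839/20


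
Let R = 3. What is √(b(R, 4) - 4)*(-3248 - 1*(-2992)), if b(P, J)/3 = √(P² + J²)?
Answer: -256*√11 ≈ -849.06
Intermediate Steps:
b(P, J) = 3*√(J² + P²) (b(P, J) = 3*√(P² + J²) = 3*√(J² + P²))
√(b(R, 4) - 4)*(-3248 - 1*(-2992)) = √(3*√(4² + 3²) - 4)*(-3248 - 1*(-2992)) = √(3*√(16 + 9) - 4)*(-3248 + 2992) = √(3*√25 - 4)*(-256) = √(3*5 - 4)*(-256) = √(15 - 4)*(-256) = √11*(-256) = -256*√11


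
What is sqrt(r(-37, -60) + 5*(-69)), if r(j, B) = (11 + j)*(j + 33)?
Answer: I*sqrt(241) ≈ 15.524*I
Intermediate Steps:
r(j, B) = (11 + j)*(33 + j)
sqrt(r(-37, -60) + 5*(-69)) = sqrt((363 + (-37)**2 + 44*(-37)) + 5*(-69)) = sqrt((363 + 1369 - 1628) - 345) = sqrt(104 - 345) = sqrt(-241) = I*sqrt(241)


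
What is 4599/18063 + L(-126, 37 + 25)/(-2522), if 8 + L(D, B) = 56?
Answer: 596203/2530827 ≈ 0.23558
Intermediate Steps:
L(D, B) = 48 (L(D, B) = -8 + 56 = 48)
4599/18063 + L(-126, 37 + 25)/(-2522) = 4599/18063 + 48/(-2522) = 4599*(1/18063) + 48*(-1/2522) = 511/2007 - 24/1261 = 596203/2530827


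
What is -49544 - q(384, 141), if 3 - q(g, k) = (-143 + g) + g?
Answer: -48922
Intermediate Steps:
q(g, k) = 146 - 2*g (q(g, k) = 3 - ((-143 + g) + g) = 3 - (-143 + 2*g) = 3 + (143 - 2*g) = 146 - 2*g)
-49544 - q(384, 141) = -49544 - (146 - 2*384) = -49544 - (146 - 768) = -49544 - 1*(-622) = -49544 + 622 = -48922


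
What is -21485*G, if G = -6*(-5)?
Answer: -644550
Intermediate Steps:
G = 30
-21485*G = -21485*30 = -644550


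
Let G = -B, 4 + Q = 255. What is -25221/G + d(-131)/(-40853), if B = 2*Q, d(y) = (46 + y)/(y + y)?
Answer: 67488144434/1343287493 ≈ 50.241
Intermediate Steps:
Q = 251 (Q = -4 + 255 = 251)
d(y) = (46 + y)/(2*y) (d(y) = (46 + y)/((2*y)) = (46 + y)*(1/(2*y)) = (46 + y)/(2*y))
B = 502 (B = 2*251 = 502)
G = -502 (G = -1*502 = -502)
-25221/G + d(-131)/(-40853) = -25221/(-502) + ((1/2)*(46 - 131)/(-131))/(-40853) = -25221*(-1/502) + ((1/2)*(-1/131)*(-85))*(-1/40853) = 25221/502 + (85/262)*(-1/40853) = 25221/502 - 85/10703486 = 67488144434/1343287493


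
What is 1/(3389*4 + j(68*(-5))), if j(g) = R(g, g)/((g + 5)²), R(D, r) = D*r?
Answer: 4489/60857508 ≈ 7.3762e-5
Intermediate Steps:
j(g) = g²/(5 + g)² (j(g) = (g*g)/((g + 5)²) = g²/((5 + g)²) = g²/(5 + g)²)
1/(3389*4 + j(68*(-5))) = 1/(3389*4 + (68*(-5))²/(5 + 68*(-5))²) = 1/(13556 + (-340)²/(5 - 340)²) = 1/(13556 + 115600/(-335)²) = 1/(13556 + 115600*(1/112225)) = 1/(13556 + 4624/4489) = 1/(60857508/4489) = 4489/60857508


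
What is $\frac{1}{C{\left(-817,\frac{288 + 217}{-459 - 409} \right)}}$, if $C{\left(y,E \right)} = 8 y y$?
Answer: $\frac{1}{5339912} \approx 1.8727 \cdot 10^{-7}$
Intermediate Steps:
$C{\left(y,E \right)} = 8 y^{2}$
$\frac{1}{C{\left(-817,\frac{288 + 217}{-459 - 409} \right)}} = \frac{1}{8 \left(-817\right)^{2}} = \frac{1}{8 \cdot 667489} = \frac{1}{5339912}$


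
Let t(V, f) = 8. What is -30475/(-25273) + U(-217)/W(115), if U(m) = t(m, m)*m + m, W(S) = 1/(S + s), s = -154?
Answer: 1924999066/25273 ≈ 76168.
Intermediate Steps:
W(S) = 1/(-154 + S) (W(S) = 1/(S - 154) = 1/(-154 + S))
U(m) = 9*m (U(m) = 8*m + m = 9*m)
-30475/(-25273) + U(-217)/W(115) = -30475/(-25273) + (9*(-217))/(1/(-154 + 115)) = -30475*(-1/25273) - 1953/(1/(-39)) = 30475/25273 - 1953/(-1/39) = 30475/25273 - 1953*(-39) = 30475/25273 + 76167 = 1924999066/25273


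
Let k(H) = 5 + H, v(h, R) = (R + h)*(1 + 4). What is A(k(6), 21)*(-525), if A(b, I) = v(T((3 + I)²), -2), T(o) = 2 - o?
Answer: 1512000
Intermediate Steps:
v(h, R) = 5*R + 5*h (v(h, R) = (R + h)*5 = 5*R + 5*h)
A(b, I) = -5*(3 + I)² (A(b, I) = 5*(-2) + 5*(2 - (3 + I)²) = -10 + (10 - 5*(3 + I)²) = -5*(3 + I)²)
A(k(6), 21)*(-525) = -5*(3 + 21)²*(-525) = -5*24²*(-525) = -5*576*(-525) = -2880*(-525) = 1512000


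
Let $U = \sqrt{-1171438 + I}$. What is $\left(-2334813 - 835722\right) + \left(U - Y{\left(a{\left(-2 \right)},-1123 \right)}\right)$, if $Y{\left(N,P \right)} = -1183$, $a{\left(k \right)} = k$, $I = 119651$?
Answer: $-3169352 + i \sqrt{1051787} \approx -3.1694 \cdot 10^{6} + 1025.6 i$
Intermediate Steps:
$U = i \sqrt{1051787}$ ($U = \sqrt{-1171438 + 119651} = \sqrt{-1051787} = i \sqrt{1051787} \approx 1025.6 i$)
$\left(-2334813 - 835722\right) + \left(U - Y{\left(a{\left(-2 \right)},-1123 \right)}\right) = \left(-2334813 - 835722\right) + \left(i \sqrt{1051787} - -1183\right) = \left(-2334813 - 835722\right) + \left(i \sqrt{1051787} + 1183\right) = -3170535 + \left(1183 + i \sqrt{1051787}\right) = -3169352 + i \sqrt{1051787}$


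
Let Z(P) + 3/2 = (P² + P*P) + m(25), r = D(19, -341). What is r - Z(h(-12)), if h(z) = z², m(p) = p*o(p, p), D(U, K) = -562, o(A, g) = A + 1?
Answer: -85365/2 ≈ -42683.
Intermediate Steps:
o(A, g) = 1 + A
r = -562
m(p) = p*(1 + p)
Z(P) = 1297/2 + 2*P² (Z(P) = -3/2 + ((P² + P*P) + 25*(1 + 25)) = -3/2 + ((P² + P²) + 25*26) = -3/2 + (2*P² + 650) = -3/2 + (650 + 2*P²) = 1297/2 + 2*P²)
r - Z(h(-12)) = -562 - (1297/2 + 2*((-12)²)²) = -562 - (1297/2 + 2*144²) = -562 - (1297/2 + 2*20736) = -562 - (1297/2 + 41472) = -562 - 1*84241/2 = -562 - 84241/2 = -85365/2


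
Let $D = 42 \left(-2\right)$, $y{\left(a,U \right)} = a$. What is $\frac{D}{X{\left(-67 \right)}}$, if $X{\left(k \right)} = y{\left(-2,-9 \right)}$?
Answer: $42$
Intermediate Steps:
$X{\left(k \right)} = -2$
$D = -84$
$\frac{D}{X{\left(-67 \right)}} = - \frac{84}{-2} = \left(-84\right) \left(- \frac{1}{2}\right) = 42$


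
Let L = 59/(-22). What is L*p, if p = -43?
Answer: 2537/22 ≈ 115.32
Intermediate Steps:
L = -59/22 (L = 59*(-1/22) = -59/22 ≈ -2.6818)
L*p = -59/22*(-43) = 2537/22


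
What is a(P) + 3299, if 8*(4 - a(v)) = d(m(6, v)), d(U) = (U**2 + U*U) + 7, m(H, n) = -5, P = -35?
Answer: 26367/8 ≈ 3295.9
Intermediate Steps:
d(U) = 7 + 2*U**2 (d(U) = (U**2 + U**2) + 7 = 2*U**2 + 7 = 7 + 2*U**2)
a(v) = -25/8 (a(v) = 4 - (7 + 2*(-5)**2)/8 = 4 - (7 + 2*25)/8 = 4 - (7 + 50)/8 = 4 - 1/8*57 = 4 - 57/8 = -25/8)
a(P) + 3299 = -25/8 + 3299 = 26367/8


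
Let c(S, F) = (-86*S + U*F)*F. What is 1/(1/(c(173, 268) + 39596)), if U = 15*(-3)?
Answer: -7179788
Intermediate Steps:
U = -45
c(S, F) = F*(-86*S - 45*F) (c(S, F) = (-86*S - 45*F)*F = F*(-86*S - 45*F))
1/(1/(c(173, 268) + 39596)) = 1/(1/(268*(-86*173 - 45*268) + 39596)) = 1/(1/(268*(-14878 - 12060) + 39596)) = 1/(1/(268*(-26938) + 39596)) = 1/(1/(-7219384 + 39596)) = 1/(1/(-7179788)) = 1/(-1/7179788) = -7179788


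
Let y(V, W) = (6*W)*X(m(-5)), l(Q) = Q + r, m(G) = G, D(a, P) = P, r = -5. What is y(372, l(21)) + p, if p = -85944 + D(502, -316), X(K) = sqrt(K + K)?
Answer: -86260 + 96*I*sqrt(10) ≈ -86260.0 + 303.58*I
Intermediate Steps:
X(K) = sqrt(2)*sqrt(K) (X(K) = sqrt(2*K) = sqrt(2)*sqrt(K))
l(Q) = -5 + Q (l(Q) = Q - 5 = -5 + Q)
y(V, W) = 6*I*W*sqrt(10) (y(V, W) = (6*W)*(sqrt(2)*sqrt(-5)) = (6*W)*(sqrt(2)*(I*sqrt(5))) = (6*W)*(I*sqrt(10)) = 6*I*W*sqrt(10))
p = -86260 (p = -85944 - 316 = -86260)
y(372, l(21)) + p = 6*I*(-5 + 21)*sqrt(10) - 86260 = 6*I*16*sqrt(10) - 86260 = 96*I*sqrt(10) - 86260 = -86260 + 96*I*sqrt(10)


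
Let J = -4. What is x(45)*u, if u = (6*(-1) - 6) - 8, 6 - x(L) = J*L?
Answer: -3720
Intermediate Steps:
x(L) = 6 + 4*L (x(L) = 6 - (-4)*L = 6 + 4*L)
u = -20 (u = (-6 - 6) - 8 = -12 - 8 = -20)
x(45)*u = (6 + 4*45)*(-20) = (6 + 180)*(-20) = 186*(-20) = -3720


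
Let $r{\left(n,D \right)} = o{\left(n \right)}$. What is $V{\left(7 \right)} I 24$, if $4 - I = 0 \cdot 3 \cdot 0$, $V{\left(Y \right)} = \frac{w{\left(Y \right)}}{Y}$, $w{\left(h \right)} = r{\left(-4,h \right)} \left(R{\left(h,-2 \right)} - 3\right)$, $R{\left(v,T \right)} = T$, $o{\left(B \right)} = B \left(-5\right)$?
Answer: $- \frac{9600}{7} \approx -1371.4$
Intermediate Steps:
$o{\left(B \right)} = - 5 B$
$r{\left(n,D \right)} = - 5 n$
$w{\left(h \right)} = -100$ ($w{\left(h \right)} = \left(-5\right) \left(-4\right) \left(-2 - 3\right) = 20 \left(-5\right) = -100$)
$V{\left(Y \right)} = - \frac{100}{Y}$
$I = 4$ ($I = 4 - 0 \cdot 3 \cdot 0 = 4 - 0 \cdot 0 = 4 - 0 = 4 + 0 = 4$)
$V{\left(7 \right)} I 24 = - \frac{100}{7} \cdot 4 \cdot 24 = \left(-100\right) \frac{1}{7} \cdot 4 \cdot 24 = \left(- \frac{100}{7}\right) 4 \cdot 24 = \left(- \frac{400}{7}\right) 24 = - \frac{9600}{7}$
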